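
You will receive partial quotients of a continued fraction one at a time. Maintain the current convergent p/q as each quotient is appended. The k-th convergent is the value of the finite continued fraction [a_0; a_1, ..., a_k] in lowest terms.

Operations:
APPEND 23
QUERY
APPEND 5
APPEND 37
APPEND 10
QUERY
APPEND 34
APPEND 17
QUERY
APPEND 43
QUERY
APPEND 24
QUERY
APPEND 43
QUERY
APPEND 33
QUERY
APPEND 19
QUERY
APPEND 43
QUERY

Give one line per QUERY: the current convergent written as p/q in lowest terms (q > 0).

23/1
43266/1865
25124369/1082997
1081823226/46632467
25988881793/1120262205
1118603740325/48217907282
36939912312518/1592311202511
702976937678167/30302130754991
30264948232473699/1304583933667124

APPEND 23: p_0 = 23·1 + 0 = 23, q_0 = 23·0 + 1 = 1 → 23/1
APPEND 5: p_1 = 5·23 + 1 = 116, q_1 = 5·1 + 0 = 5 → 116/5
APPEND 37: p_2 = 37·116 + 23 = 4315, q_2 = 37·5 + 1 = 186 → 4315/186
APPEND 10: p_3 = 10·4315 + 116 = 43266, q_3 = 10·186 + 5 = 1865 → 43266/1865
APPEND 34: p_4 = 34·43266 + 4315 = 1475359, q_4 = 34·1865 + 186 = 63596 → 1475359/63596
APPEND 17: p_5 = 17·1475359 + 43266 = 25124369, q_5 = 17·63596 + 1865 = 1082997 → 25124369/1082997
APPEND 43: p_6 = 43·25124369 + 1475359 = 1081823226, q_6 = 43·1082997 + 63596 = 46632467 → 1081823226/46632467
APPEND 24: p_7 = 24·1081823226 + 25124369 = 25988881793, q_7 = 24·46632467 + 1082997 = 1120262205 → 25988881793/1120262205
APPEND 43: p_8 = 43·25988881793 + 1081823226 = 1118603740325, q_8 = 43·1120262205 + 46632467 = 48217907282 → 1118603740325/48217907282
APPEND 33: p_9 = 33·1118603740325 + 25988881793 = 36939912312518, q_9 = 33·48217907282 + 1120262205 = 1592311202511 → 36939912312518/1592311202511
APPEND 19: p_10 = 19·36939912312518 + 1118603740325 = 702976937678167, q_10 = 19·1592311202511 + 48217907282 = 30302130754991 → 702976937678167/30302130754991
APPEND 43: p_11 = 43·702976937678167 + 36939912312518 = 30264948232473699, q_11 = 43·30302130754991 + 1592311202511 = 1304583933667124 → 30264948232473699/1304583933667124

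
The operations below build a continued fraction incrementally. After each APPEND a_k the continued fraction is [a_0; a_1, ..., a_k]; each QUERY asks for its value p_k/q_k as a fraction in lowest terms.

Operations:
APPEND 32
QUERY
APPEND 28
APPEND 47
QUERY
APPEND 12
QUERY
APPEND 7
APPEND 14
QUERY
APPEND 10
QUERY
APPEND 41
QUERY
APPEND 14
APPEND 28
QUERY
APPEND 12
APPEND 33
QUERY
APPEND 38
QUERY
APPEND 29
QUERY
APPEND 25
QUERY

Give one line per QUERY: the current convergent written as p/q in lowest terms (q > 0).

32/1
42191/1317
507189/15832
50802385/1585806
511616364/15970201
21027073309/656364047
8277965068629/258398236099
3296083523454483/102887866937650
125350804362736592/3912848927530747
3638469410042815651/113575506765329313
91087086055433127867/2843300518060763572

APPEND 32: p_0 = 32·1 + 0 = 32, q_0 = 32·0 + 1 = 1 → 32/1
APPEND 28: p_1 = 28·32 + 1 = 897, q_1 = 28·1 + 0 = 28 → 897/28
APPEND 47: p_2 = 47·897 + 32 = 42191, q_2 = 47·28 + 1 = 1317 → 42191/1317
APPEND 12: p_3 = 12·42191 + 897 = 507189, q_3 = 12·1317 + 28 = 15832 → 507189/15832
APPEND 7: p_4 = 7·507189 + 42191 = 3592514, q_4 = 7·15832 + 1317 = 112141 → 3592514/112141
APPEND 14: p_5 = 14·3592514 + 507189 = 50802385, q_5 = 14·112141 + 15832 = 1585806 → 50802385/1585806
APPEND 10: p_6 = 10·50802385 + 3592514 = 511616364, q_6 = 10·1585806 + 112141 = 15970201 → 511616364/15970201
APPEND 41: p_7 = 41·511616364 + 50802385 = 21027073309, q_7 = 41·15970201 + 1585806 = 656364047 → 21027073309/656364047
APPEND 14: p_8 = 14·21027073309 + 511616364 = 294890642690, q_8 = 14·656364047 + 15970201 = 9205066859 → 294890642690/9205066859
APPEND 28: p_9 = 28·294890642690 + 21027073309 = 8277965068629, q_9 = 28·9205066859 + 656364047 = 258398236099 → 8277965068629/258398236099
APPEND 12: p_10 = 12·8277965068629 + 294890642690 = 99630471466238, q_10 = 12·258398236099 + 9205066859 = 3109983900047 → 99630471466238/3109983900047
APPEND 33: p_11 = 33·99630471466238 + 8277965068629 = 3296083523454483, q_11 = 33·3109983900047 + 258398236099 = 102887866937650 → 3296083523454483/102887866937650
APPEND 38: p_12 = 38·3296083523454483 + 99630471466238 = 125350804362736592, q_12 = 38·102887866937650 + 3109983900047 = 3912848927530747 → 125350804362736592/3912848927530747
APPEND 29: p_13 = 29·125350804362736592 + 3296083523454483 = 3638469410042815651, q_13 = 29·3912848927530747 + 102887866937650 = 113575506765329313 → 3638469410042815651/113575506765329313
APPEND 25: p_14 = 25·3638469410042815651 + 125350804362736592 = 91087086055433127867, q_14 = 25·113575506765329313 + 3912848927530747 = 2843300518060763572 → 91087086055433127867/2843300518060763572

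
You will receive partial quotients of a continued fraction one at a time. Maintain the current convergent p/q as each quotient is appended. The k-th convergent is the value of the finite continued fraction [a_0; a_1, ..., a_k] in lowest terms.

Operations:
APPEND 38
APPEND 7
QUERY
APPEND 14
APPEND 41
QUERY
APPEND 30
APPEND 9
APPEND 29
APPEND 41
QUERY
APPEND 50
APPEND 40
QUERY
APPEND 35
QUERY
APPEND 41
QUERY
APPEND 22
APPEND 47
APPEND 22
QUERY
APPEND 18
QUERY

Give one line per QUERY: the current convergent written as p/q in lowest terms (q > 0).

267/7
155083/4066
50244064536/1317309869
100587350700496/2637221152349
3523070702183259/92368637928277
144546486140214115/3789751376211706
3298149890284519782145/86471614906872969847
59516469222599480300808/1560415802324075201975

APPEND 38: p_0 = 38·1 + 0 = 38, q_0 = 38·0 + 1 = 1 → 38/1
APPEND 7: p_1 = 7·38 + 1 = 267, q_1 = 7·1 + 0 = 7 → 267/7
APPEND 14: p_2 = 14·267 + 38 = 3776, q_2 = 14·7 + 1 = 99 → 3776/99
APPEND 41: p_3 = 41·3776 + 267 = 155083, q_3 = 41·99 + 7 = 4066 → 155083/4066
APPEND 30: p_4 = 30·155083 + 3776 = 4656266, q_4 = 30·4066 + 99 = 122079 → 4656266/122079
APPEND 9: p_5 = 9·4656266 + 155083 = 42061477, q_5 = 9·122079 + 4066 = 1102777 → 42061477/1102777
APPEND 29: p_6 = 29·42061477 + 4656266 = 1224439099, q_6 = 29·1102777 + 122079 = 32102612 → 1224439099/32102612
APPEND 41: p_7 = 41·1224439099 + 42061477 = 50244064536, q_7 = 41·32102612 + 1102777 = 1317309869 → 50244064536/1317309869
APPEND 50: p_8 = 50·50244064536 + 1224439099 = 2513427665899, q_8 = 50·1317309869 + 32102612 = 65897596062 → 2513427665899/65897596062
APPEND 40: p_9 = 40·2513427665899 + 50244064536 = 100587350700496, q_9 = 40·65897596062 + 1317309869 = 2637221152349 → 100587350700496/2637221152349
APPEND 35: p_10 = 35·100587350700496 + 2513427665899 = 3523070702183259, q_10 = 35·2637221152349 + 65897596062 = 92368637928277 → 3523070702183259/92368637928277
APPEND 41: p_11 = 41·3523070702183259 + 100587350700496 = 144546486140214115, q_11 = 41·92368637928277 + 2637221152349 = 3789751376211706 → 144546486140214115/3789751376211706
APPEND 22: p_12 = 22·144546486140214115 + 3523070702183259 = 3183545765786893789, q_12 = 22·3789751376211706 + 92368637928277 = 83466898914585809 → 3183545765786893789/83466898914585809
APPEND 47: p_13 = 47·3183545765786893789 + 144546486140214115 = 149771197478124222198, q_13 = 47·83466898914585809 + 3789751376211706 = 3926734000361744729 → 149771197478124222198/3926734000361744729
APPEND 22: p_14 = 22·149771197478124222198 + 3183545765786893789 = 3298149890284519782145, q_14 = 22·3926734000361744729 + 83466898914585809 = 86471614906872969847 → 3298149890284519782145/86471614906872969847
APPEND 18: p_15 = 18·3298149890284519782145 + 149771197478124222198 = 59516469222599480300808, q_15 = 18·86471614906872969847 + 3926734000361744729 = 1560415802324075201975 → 59516469222599480300808/1560415802324075201975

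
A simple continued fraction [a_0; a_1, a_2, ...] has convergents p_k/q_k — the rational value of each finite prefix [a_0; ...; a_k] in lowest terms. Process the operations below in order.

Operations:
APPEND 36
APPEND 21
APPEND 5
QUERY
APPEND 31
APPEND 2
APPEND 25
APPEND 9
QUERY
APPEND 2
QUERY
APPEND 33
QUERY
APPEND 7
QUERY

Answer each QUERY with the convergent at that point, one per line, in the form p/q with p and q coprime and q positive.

3821/106
55818434/1548483
117812001/3268273
3943614467/109401492
27723113270/769078717

APPEND 36: p_0 = 36·1 + 0 = 36, q_0 = 36·0 + 1 = 1 → 36/1
APPEND 21: p_1 = 21·36 + 1 = 757, q_1 = 21·1 + 0 = 21 → 757/21
APPEND 5: p_2 = 5·757 + 36 = 3821, q_2 = 5·21 + 1 = 106 → 3821/106
APPEND 31: p_3 = 31·3821 + 757 = 119208, q_3 = 31·106 + 21 = 3307 → 119208/3307
APPEND 2: p_4 = 2·119208 + 3821 = 242237, q_4 = 2·3307 + 106 = 6720 → 242237/6720
APPEND 25: p_5 = 25·242237 + 119208 = 6175133, q_5 = 25·6720 + 3307 = 171307 → 6175133/171307
APPEND 9: p_6 = 9·6175133 + 242237 = 55818434, q_6 = 9·171307 + 6720 = 1548483 → 55818434/1548483
APPEND 2: p_7 = 2·55818434 + 6175133 = 117812001, q_7 = 2·1548483 + 171307 = 3268273 → 117812001/3268273
APPEND 33: p_8 = 33·117812001 + 55818434 = 3943614467, q_8 = 33·3268273 + 1548483 = 109401492 → 3943614467/109401492
APPEND 7: p_9 = 7·3943614467 + 117812001 = 27723113270, q_9 = 7·109401492 + 3268273 = 769078717 → 27723113270/769078717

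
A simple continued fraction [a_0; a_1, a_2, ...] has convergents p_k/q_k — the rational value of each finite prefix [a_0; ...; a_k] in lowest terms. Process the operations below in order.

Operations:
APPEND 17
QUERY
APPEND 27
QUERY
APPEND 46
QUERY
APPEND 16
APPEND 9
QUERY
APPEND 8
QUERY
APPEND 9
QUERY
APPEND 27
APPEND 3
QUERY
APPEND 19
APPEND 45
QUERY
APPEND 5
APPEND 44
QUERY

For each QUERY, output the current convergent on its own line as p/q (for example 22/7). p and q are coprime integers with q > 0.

APPEND 17: p_0 = 17·1 + 0 = 17, q_0 = 17·0 + 1 = 1 → 17/1
APPEND 27: p_1 = 27·17 + 1 = 460, q_1 = 27·1 + 0 = 27 → 460/27
APPEND 46: p_2 = 46·460 + 17 = 21177, q_2 = 46·27 + 1 = 1243 → 21177/1243
APPEND 16: p_3 = 16·21177 + 460 = 339292, q_3 = 16·1243 + 27 = 19915 → 339292/19915
APPEND 9: p_4 = 9·339292 + 21177 = 3074805, q_4 = 9·19915 + 1243 = 180478 → 3074805/180478
APPEND 8: p_5 = 8·3074805 + 339292 = 24937732, q_5 = 8·180478 + 19915 = 1463739 → 24937732/1463739
APPEND 9: p_6 = 9·24937732 + 3074805 = 227514393, q_6 = 9·1463739 + 180478 = 13354129 → 227514393/13354129
APPEND 27: p_7 = 27·227514393 + 24937732 = 6167826343, q_7 = 27·13354129 + 1463739 = 362025222 → 6167826343/362025222
APPEND 3: p_8 = 3·6167826343 + 227514393 = 18730993422, q_8 = 3·362025222 + 13354129 = 1099429795 → 18730993422/1099429795
APPEND 19: p_9 = 19·18730993422 + 6167826343 = 362056701361, q_9 = 19·1099429795 + 362025222 = 21251191327 → 362056701361/21251191327
APPEND 45: p_10 = 45·362056701361 + 18730993422 = 16311282554667, q_10 = 45·21251191327 + 1099429795 = 957403039510 → 16311282554667/957403039510
APPEND 5: p_11 = 5·16311282554667 + 362056701361 = 81918469474696, q_11 = 5·957403039510 + 21251191327 = 4808266388877 → 81918469474696/4808266388877
APPEND 44: p_12 = 44·81918469474696 + 16311282554667 = 3620723939441291, q_12 = 44·4808266388877 + 957403039510 = 212521124150098 → 3620723939441291/212521124150098

17/1
460/27
21177/1243
3074805/180478
24937732/1463739
227514393/13354129
18730993422/1099429795
16311282554667/957403039510
3620723939441291/212521124150098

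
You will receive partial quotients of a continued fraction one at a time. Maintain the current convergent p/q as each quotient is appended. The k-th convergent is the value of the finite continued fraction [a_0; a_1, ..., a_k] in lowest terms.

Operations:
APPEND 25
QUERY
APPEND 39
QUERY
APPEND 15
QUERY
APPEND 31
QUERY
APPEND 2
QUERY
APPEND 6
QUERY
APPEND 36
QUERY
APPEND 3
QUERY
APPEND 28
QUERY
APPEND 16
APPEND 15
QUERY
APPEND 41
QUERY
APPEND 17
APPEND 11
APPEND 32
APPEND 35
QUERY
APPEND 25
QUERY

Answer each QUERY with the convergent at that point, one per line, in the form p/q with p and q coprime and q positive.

APPEND 25: p_0 = 25·1 + 0 = 25, q_0 = 25·0 + 1 = 1 → 25/1
APPEND 39: p_1 = 39·25 + 1 = 976, q_1 = 39·1 + 0 = 39 → 976/39
APPEND 15: p_2 = 15·976 + 25 = 14665, q_2 = 15·39 + 1 = 586 → 14665/586
APPEND 31: p_3 = 31·14665 + 976 = 455591, q_3 = 31·586 + 39 = 18205 → 455591/18205
APPEND 2: p_4 = 2·455591 + 14665 = 925847, q_4 = 2·18205 + 586 = 36996 → 925847/36996
APPEND 6: p_5 = 6·925847 + 455591 = 6010673, q_5 = 6·36996 + 18205 = 240181 → 6010673/240181
APPEND 36: p_6 = 36·6010673 + 925847 = 217310075, q_6 = 36·240181 + 36996 = 8683512 → 217310075/8683512
APPEND 3: p_7 = 3·217310075 + 6010673 = 657940898, q_7 = 3·8683512 + 240181 = 26290717 → 657940898/26290717
APPEND 28: p_8 = 28·657940898 + 217310075 = 18639655219, q_8 = 28·26290717 + 8683512 = 744823588 → 18639655219/744823588
APPEND 16: p_9 = 16·18639655219 + 657940898 = 298892424402, q_9 = 16·744823588 + 26290717 = 11943468125 → 298892424402/11943468125
APPEND 15: p_10 = 15·298892424402 + 18639655219 = 4502026021249, q_10 = 15·11943468125 + 744823588 = 179896845463 → 4502026021249/179896845463
APPEND 41: p_11 = 41·4502026021249 + 298892424402 = 184881959295611, q_11 = 41·179896845463 + 11943468125 = 7387714132108 → 184881959295611/7387714132108
APPEND 17: p_12 = 17·184881959295611 + 4502026021249 = 3147495334046636, q_12 = 17·7387714132108 + 179896845463 = 125771037091299 → 3147495334046636/125771037091299
APPEND 11: p_13 = 11·3147495334046636 + 184881959295611 = 34807330633808607, q_13 = 11·125771037091299 + 7387714132108 = 1390869122136397 → 34807330633808607/1390869122136397
APPEND 32: p_14 = 32·34807330633808607 + 3147495334046636 = 1116982075615922060, q_14 = 32·1390869122136397 + 125771037091299 = 44633582945456003 → 1116982075615922060/44633582945456003
APPEND 35: p_15 = 35·1116982075615922060 + 34807330633808607 = 39129179977191080707, q_15 = 35·44633582945456003 + 1390869122136397 = 1563566272213096502 → 39129179977191080707/1563566272213096502
APPEND 25: p_16 = 25·39129179977191080707 + 1116982075615922060 = 979346481505392939735, q_16 = 25·1563566272213096502 + 44633582945456003 = 39133790388272868553 → 979346481505392939735/39133790388272868553

25/1
976/39
14665/586
455591/18205
925847/36996
6010673/240181
217310075/8683512
657940898/26290717
18639655219/744823588
4502026021249/179896845463
184881959295611/7387714132108
39129179977191080707/1563566272213096502
979346481505392939735/39133790388272868553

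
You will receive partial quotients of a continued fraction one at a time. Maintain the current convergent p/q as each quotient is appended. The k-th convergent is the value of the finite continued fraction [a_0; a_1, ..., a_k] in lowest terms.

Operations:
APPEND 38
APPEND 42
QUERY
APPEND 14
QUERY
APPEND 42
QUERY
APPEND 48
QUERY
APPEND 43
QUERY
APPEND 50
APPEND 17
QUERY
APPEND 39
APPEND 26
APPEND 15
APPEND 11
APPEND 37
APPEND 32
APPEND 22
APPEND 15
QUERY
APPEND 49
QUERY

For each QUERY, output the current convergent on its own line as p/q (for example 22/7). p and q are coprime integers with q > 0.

1597/42
22396/589
942229/24780
45249388/1190029
1946665913/51196027
1657381931559/43588049470
110401031512983628185568/2903474166995680414053
5416988408465062568724531/142463215165192226736583

APPEND 38: p_0 = 38·1 + 0 = 38, q_0 = 38·0 + 1 = 1 → 38/1
APPEND 42: p_1 = 42·38 + 1 = 1597, q_1 = 42·1 + 0 = 42 → 1597/42
APPEND 14: p_2 = 14·1597 + 38 = 22396, q_2 = 14·42 + 1 = 589 → 22396/589
APPEND 42: p_3 = 42·22396 + 1597 = 942229, q_3 = 42·589 + 42 = 24780 → 942229/24780
APPEND 48: p_4 = 48·942229 + 22396 = 45249388, q_4 = 48·24780 + 589 = 1190029 → 45249388/1190029
APPEND 43: p_5 = 43·45249388 + 942229 = 1946665913, q_5 = 43·1190029 + 24780 = 51196027 → 1946665913/51196027
APPEND 50: p_6 = 50·1946665913 + 45249388 = 97378545038, q_6 = 50·51196027 + 1190029 = 2560991379 → 97378545038/2560991379
APPEND 17: p_7 = 17·97378545038 + 1946665913 = 1657381931559, q_7 = 17·2560991379 + 51196027 = 43588049470 → 1657381931559/43588049470
APPEND 39: p_8 = 39·1657381931559 + 97378545038 = 64735273875839, q_8 = 39·43588049470 + 2560991379 = 1702494920709 → 64735273875839/1702494920709
APPEND 26: p_9 = 26·64735273875839 + 1657381931559 = 1684774502703373, q_9 = 26·1702494920709 + 43588049470 = 44308455987904 → 1684774502703373/44308455987904
APPEND 15: p_10 = 15·1684774502703373 + 64735273875839 = 25336352814426434, q_10 = 15·44308455987904 + 1702494920709 = 666329334739269 → 25336352814426434/666329334739269
APPEND 11: p_11 = 11·25336352814426434 + 1684774502703373 = 280384655461394147, q_11 = 11·666329334739269 + 44308455987904 = 7373931138119863 → 280384655461394147/7373931138119863
APPEND 37: p_12 = 37·280384655461394147 + 25336352814426434 = 10399568604886009873, q_12 = 37·7373931138119863 + 666329334739269 = 273501781445174200 → 10399568604886009873/273501781445174200
APPEND 32: p_13 = 32·10399568604886009873 + 280384655461394147 = 333066580011813710083, q_13 = 32·273501781445174200 + 7373931138119863 = 8759430937383694263 → 333066580011813710083/8759430937383694263
APPEND 22: p_14 = 22·333066580011813710083 + 10399568604886009873 = 7337864328864787631699, q_14 = 22·8759430937383694263 + 273501781445174200 = 192980982403886447986 → 7337864328864787631699/192980982403886447986
APPEND 15: p_15 = 15·7337864328864787631699 + 333066580011813710083 = 110401031512983628185568, q_15 = 15·192980982403886447986 + 8759430937383694263 = 2903474166995680414053 → 110401031512983628185568/2903474166995680414053
APPEND 49: p_16 = 49·110401031512983628185568 + 7337864328864787631699 = 5416988408465062568724531, q_16 = 49·2903474166995680414053 + 192980982403886447986 = 142463215165192226736583 → 5416988408465062568724531/142463215165192226736583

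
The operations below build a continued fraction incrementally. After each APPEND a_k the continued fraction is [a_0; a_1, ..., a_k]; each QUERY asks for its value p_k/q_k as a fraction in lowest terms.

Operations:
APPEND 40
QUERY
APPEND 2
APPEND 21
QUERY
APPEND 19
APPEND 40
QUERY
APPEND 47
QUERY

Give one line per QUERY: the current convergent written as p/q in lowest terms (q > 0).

40/1
1741/43
1328141/32803
62455787/1542560

APPEND 40: p_0 = 40·1 + 0 = 40, q_0 = 40·0 + 1 = 1 → 40/1
APPEND 2: p_1 = 2·40 + 1 = 81, q_1 = 2·1 + 0 = 2 → 81/2
APPEND 21: p_2 = 21·81 + 40 = 1741, q_2 = 21·2 + 1 = 43 → 1741/43
APPEND 19: p_3 = 19·1741 + 81 = 33160, q_3 = 19·43 + 2 = 819 → 33160/819
APPEND 40: p_4 = 40·33160 + 1741 = 1328141, q_4 = 40·819 + 43 = 32803 → 1328141/32803
APPEND 47: p_5 = 47·1328141 + 33160 = 62455787, q_5 = 47·32803 + 819 = 1542560 → 62455787/1542560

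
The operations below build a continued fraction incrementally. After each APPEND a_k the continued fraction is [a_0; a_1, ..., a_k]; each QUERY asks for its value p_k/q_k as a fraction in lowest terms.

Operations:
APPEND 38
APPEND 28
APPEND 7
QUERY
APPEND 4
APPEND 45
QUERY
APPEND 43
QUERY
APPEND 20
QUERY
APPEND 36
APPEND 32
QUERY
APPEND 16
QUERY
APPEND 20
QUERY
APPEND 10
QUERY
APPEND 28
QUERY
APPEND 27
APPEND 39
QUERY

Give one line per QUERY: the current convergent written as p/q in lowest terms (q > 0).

7493/197
1404158/36917
60409831/1588247
1209600778/31801857
1396602811626/36718365025
22389251023855/588640295499
449181623288726/11809524275005
4514205483911115/118683883045549
126846935172799946/3334958249550377
133872723686003676569/3519674666464873769

APPEND 38: p_0 = 38·1 + 0 = 38, q_0 = 38·0 + 1 = 1 → 38/1
APPEND 28: p_1 = 28·38 + 1 = 1065, q_1 = 28·1 + 0 = 28 → 1065/28
APPEND 7: p_2 = 7·1065 + 38 = 7493, q_2 = 7·28 + 1 = 197 → 7493/197
APPEND 4: p_3 = 4·7493 + 1065 = 31037, q_3 = 4·197 + 28 = 816 → 31037/816
APPEND 45: p_4 = 45·31037 + 7493 = 1404158, q_4 = 45·816 + 197 = 36917 → 1404158/36917
APPEND 43: p_5 = 43·1404158 + 31037 = 60409831, q_5 = 43·36917 + 816 = 1588247 → 60409831/1588247
APPEND 20: p_6 = 20·60409831 + 1404158 = 1209600778, q_6 = 20·1588247 + 36917 = 31801857 → 1209600778/31801857
APPEND 36: p_7 = 36·1209600778 + 60409831 = 43606037839, q_7 = 36·31801857 + 1588247 = 1146455099 → 43606037839/1146455099
APPEND 32: p_8 = 32·43606037839 + 1209600778 = 1396602811626, q_8 = 32·1146455099 + 31801857 = 36718365025 → 1396602811626/36718365025
APPEND 16: p_9 = 16·1396602811626 + 43606037839 = 22389251023855, q_9 = 16·36718365025 + 1146455099 = 588640295499 → 22389251023855/588640295499
APPEND 20: p_10 = 20·22389251023855 + 1396602811626 = 449181623288726, q_10 = 20·588640295499 + 36718365025 = 11809524275005 → 449181623288726/11809524275005
APPEND 10: p_11 = 10·449181623288726 + 22389251023855 = 4514205483911115, q_11 = 10·11809524275005 + 588640295499 = 118683883045549 → 4514205483911115/118683883045549
APPEND 28: p_12 = 28·4514205483911115 + 449181623288726 = 126846935172799946, q_12 = 28·118683883045549 + 11809524275005 = 3334958249550377 → 126846935172799946/3334958249550377
APPEND 27: p_13 = 27·126846935172799946 + 4514205483911115 = 3429381455149509657, q_13 = 27·3334958249550377 + 118683883045549 = 90162556620905728 → 3429381455149509657/90162556620905728
APPEND 39: p_14 = 39·3429381455149509657 + 126846935172799946 = 133872723686003676569, q_14 = 39·90162556620905728 + 3334958249550377 = 3519674666464873769 → 133872723686003676569/3519674666464873769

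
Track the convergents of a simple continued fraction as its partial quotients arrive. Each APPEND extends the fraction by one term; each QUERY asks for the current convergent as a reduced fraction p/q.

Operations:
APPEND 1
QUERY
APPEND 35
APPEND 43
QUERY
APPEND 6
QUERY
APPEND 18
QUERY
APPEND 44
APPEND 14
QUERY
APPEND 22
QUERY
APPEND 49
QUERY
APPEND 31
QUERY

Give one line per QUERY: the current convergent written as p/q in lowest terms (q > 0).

APPEND 1: p_0 = 1·1 + 0 = 1, q_0 = 1·0 + 1 = 1 → 1/1
APPEND 35: p_1 = 35·1 + 1 = 36, q_1 = 35·1 + 0 = 35 → 36/35
APPEND 43: p_2 = 43·36 + 1 = 1549, q_2 = 43·35 + 1 = 1506 → 1549/1506
APPEND 6: p_3 = 6·1549 + 36 = 9330, q_3 = 6·1506 + 35 = 9071 → 9330/9071
APPEND 18: p_4 = 18·9330 + 1549 = 169489, q_4 = 18·9071 + 1506 = 164784 → 169489/164784
APPEND 44: p_5 = 44·169489 + 9330 = 7466846, q_5 = 44·164784 + 9071 = 7259567 → 7466846/7259567
APPEND 14: p_6 = 14·7466846 + 169489 = 104705333, q_6 = 14·7259567 + 164784 = 101798722 → 104705333/101798722
APPEND 22: p_7 = 22·104705333 + 7466846 = 2310984172, q_7 = 22·101798722 + 7259567 = 2246831451 → 2310984172/2246831451
APPEND 49: p_8 = 49·2310984172 + 104705333 = 113342929761, q_8 = 49·2246831451 + 101798722 = 110196539821 → 113342929761/110196539821
APPEND 31: p_9 = 31·113342929761 + 2310984172 = 3515941806763, q_9 = 31·110196539821 + 2246831451 = 3418339565902 → 3515941806763/3418339565902

1/1
1549/1506
9330/9071
169489/164784
104705333/101798722
2310984172/2246831451
113342929761/110196539821
3515941806763/3418339565902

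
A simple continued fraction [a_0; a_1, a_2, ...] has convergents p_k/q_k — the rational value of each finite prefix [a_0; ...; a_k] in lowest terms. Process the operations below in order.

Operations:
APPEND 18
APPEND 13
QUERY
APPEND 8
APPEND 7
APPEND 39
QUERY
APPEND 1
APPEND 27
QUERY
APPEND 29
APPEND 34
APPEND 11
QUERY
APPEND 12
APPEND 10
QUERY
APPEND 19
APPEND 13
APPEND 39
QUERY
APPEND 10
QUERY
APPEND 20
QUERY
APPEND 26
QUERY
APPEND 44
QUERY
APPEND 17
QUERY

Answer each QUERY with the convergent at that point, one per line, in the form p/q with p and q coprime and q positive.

235/13
529217/29277
15183143/839952
165487221448/9154976847
20173995947538/1116052733227
196522626970876130/10871897443726961
1970255431765094641/108997194482193200
39601631262272768950/2190815787087590961
1031612668250857087341/57070207658759558186
45430559034299984611954/2513279952772508151145
773351116251350595490559/42782829404791398127651

APPEND 18: p_0 = 18·1 + 0 = 18, q_0 = 18·0 + 1 = 1 → 18/1
APPEND 13: p_1 = 13·18 + 1 = 235, q_1 = 13·1 + 0 = 13 → 235/13
APPEND 8: p_2 = 8·235 + 18 = 1898, q_2 = 8·13 + 1 = 105 → 1898/105
APPEND 7: p_3 = 7·1898 + 235 = 13521, q_3 = 7·105 + 13 = 748 → 13521/748
APPEND 39: p_4 = 39·13521 + 1898 = 529217, q_4 = 39·748 + 105 = 29277 → 529217/29277
APPEND 1: p_5 = 1·529217 + 13521 = 542738, q_5 = 1·29277 + 748 = 30025 → 542738/30025
APPEND 27: p_6 = 27·542738 + 529217 = 15183143, q_6 = 27·30025 + 29277 = 839952 → 15183143/839952
APPEND 29: p_7 = 29·15183143 + 542738 = 440853885, q_7 = 29·839952 + 30025 = 24388633 → 440853885/24388633
APPEND 34: p_8 = 34·440853885 + 15183143 = 15004215233, q_8 = 34·24388633 + 839952 = 830053474 → 15004215233/830053474
APPEND 11: p_9 = 11·15004215233 + 440853885 = 165487221448, q_9 = 11·830053474 + 24388633 = 9154976847 → 165487221448/9154976847
APPEND 12: p_10 = 12·165487221448 + 15004215233 = 2000850872609, q_10 = 12·9154976847 + 830053474 = 110689775638 → 2000850872609/110689775638
APPEND 10: p_11 = 10·2000850872609 + 165487221448 = 20173995947538, q_11 = 10·110689775638 + 9154976847 = 1116052733227 → 20173995947538/1116052733227
APPEND 19: p_12 = 19·20173995947538 + 2000850872609 = 385306773875831, q_12 = 19·1116052733227 + 110689775638 = 21315691706951 → 385306773875831/21315691706951
APPEND 13: p_13 = 13·385306773875831 + 20173995947538 = 5029162056333341, q_13 = 13·21315691706951 + 1116052733227 = 278220044923590 → 5029162056333341/278220044923590
APPEND 39: p_14 = 39·5029162056333341 + 385306773875831 = 196522626970876130, q_14 = 39·278220044923590 + 21315691706951 = 10871897443726961 → 196522626970876130/10871897443726961
APPEND 10: p_15 = 10·196522626970876130 + 5029162056333341 = 1970255431765094641, q_15 = 10·10871897443726961 + 278220044923590 = 108997194482193200 → 1970255431765094641/108997194482193200
APPEND 20: p_16 = 20·1970255431765094641 + 196522626970876130 = 39601631262272768950, q_16 = 20·108997194482193200 + 10871897443726961 = 2190815787087590961 → 39601631262272768950/2190815787087590961
APPEND 26: p_17 = 26·39601631262272768950 + 1970255431765094641 = 1031612668250857087341, q_17 = 26·2190815787087590961 + 108997194482193200 = 57070207658759558186 → 1031612668250857087341/57070207658759558186
APPEND 44: p_18 = 44·1031612668250857087341 + 39601631262272768950 = 45430559034299984611954, q_18 = 44·57070207658759558186 + 2190815787087590961 = 2513279952772508151145 → 45430559034299984611954/2513279952772508151145
APPEND 17: p_19 = 17·45430559034299984611954 + 1031612668250857087341 = 773351116251350595490559, q_19 = 17·2513279952772508151145 + 57070207658759558186 = 42782829404791398127651 → 773351116251350595490559/42782829404791398127651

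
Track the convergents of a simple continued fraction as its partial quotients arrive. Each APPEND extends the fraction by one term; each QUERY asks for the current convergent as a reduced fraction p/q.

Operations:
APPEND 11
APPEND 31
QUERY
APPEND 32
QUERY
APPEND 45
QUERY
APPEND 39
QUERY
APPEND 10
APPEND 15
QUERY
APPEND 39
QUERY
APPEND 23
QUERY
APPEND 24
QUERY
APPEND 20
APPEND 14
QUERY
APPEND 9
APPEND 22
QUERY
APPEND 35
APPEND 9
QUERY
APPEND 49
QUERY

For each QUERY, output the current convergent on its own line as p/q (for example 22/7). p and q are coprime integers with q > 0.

APPEND 11: p_0 = 11·1 + 0 = 11, q_0 = 11·0 + 1 = 1 → 11/1
APPEND 31: p_1 = 31·11 + 1 = 342, q_1 = 31·1 + 0 = 31 → 342/31
APPEND 32: p_2 = 32·342 + 11 = 10955, q_2 = 32·31 + 1 = 993 → 10955/993
APPEND 45: p_3 = 45·10955 + 342 = 493317, q_3 = 45·993 + 31 = 44716 → 493317/44716
APPEND 39: p_4 = 39·493317 + 10955 = 19250318, q_4 = 39·44716 + 993 = 1744917 → 19250318/1744917
APPEND 10: p_5 = 10·19250318 + 493317 = 192996497, q_5 = 10·1744917 + 44716 = 17493886 → 192996497/17493886
APPEND 15: p_6 = 15·192996497 + 19250318 = 2914197773, q_6 = 15·17493886 + 1744917 = 264153207 → 2914197773/264153207
APPEND 39: p_7 = 39·2914197773 + 192996497 = 113846709644, q_7 = 39·264153207 + 17493886 = 10319468959 → 113846709644/10319468959
APPEND 23: p_8 = 23·113846709644 + 2914197773 = 2621388519585, q_8 = 23·10319468959 + 264153207 = 237611939264 → 2621388519585/237611939264
APPEND 24: p_9 = 24·2621388519585 + 113846709644 = 63027171179684, q_9 = 24·237611939264 + 10319468959 = 5713006011295 → 63027171179684/5713006011295
APPEND 20: p_10 = 20·63027171179684 + 2621388519585 = 1263164812113265, q_10 = 20·5713006011295 + 237611939264 = 114497732165164 → 1263164812113265/114497732165164
APPEND 14: p_11 = 14·1263164812113265 + 63027171179684 = 17747334540765394, q_11 = 14·114497732165164 + 5713006011295 = 1608681256323591 → 17747334540765394/1608681256323591
APPEND 9: p_12 = 9·17747334540765394 + 1263164812113265 = 160989175679001811, q_12 = 9·1608681256323591 + 114497732165164 = 14592629039077483 → 160989175679001811/14592629039077483
APPEND 22: p_13 = 22·160989175679001811 + 17747334540765394 = 3559509199478805236, q_13 = 22·14592629039077483 + 1608681256323591 = 322646520116028217 → 3559509199478805236/322646520116028217
APPEND 35: p_14 = 35·3559509199478805236 + 160989175679001811 = 124743811157437185071, q_14 = 35·322646520116028217 + 14592629039077483 = 11307220833100065078 → 124743811157437185071/11307220833100065078
APPEND 9: p_15 = 9·124743811157437185071 + 3559509199478805236 = 1126253809616413470875, q_15 = 9·11307220833100065078 + 322646520116028217 = 102087634018016613919 → 1126253809616413470875/102087634018016613919
APPEND 49: p_16 = 49·1126253809616413470875 + 124743811157437185071 = 55311180482361697257946, q_16 = 49·102087634018016613919 + 11307220833100065078 = 5013601287715914147109 → 55311180482361697257946/5013601287715914147109

342/31
10955/993
493317/44716
19250318/1744917
2914197773/264153207
113846709644/10319468959
2621388519585/237611939264
63027171179684/5713006011295
17747334540765394/1608681256323591
3559509199478805236/322646520116028217
1126253809616413470875/102087634018016613919
55311180482361697257946/5013601287715914147109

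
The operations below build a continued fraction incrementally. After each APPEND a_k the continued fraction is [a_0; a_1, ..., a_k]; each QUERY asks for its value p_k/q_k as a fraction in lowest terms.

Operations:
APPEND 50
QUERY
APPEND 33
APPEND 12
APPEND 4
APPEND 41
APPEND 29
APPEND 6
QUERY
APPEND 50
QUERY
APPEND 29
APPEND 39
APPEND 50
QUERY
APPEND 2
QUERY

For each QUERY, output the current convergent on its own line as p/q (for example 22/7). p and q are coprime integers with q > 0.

50/1
585847769/11709876
29389472258/587434303
1665439413495601/33288663112663
3364170557650249/67242758541486

APPEND 50: p_0 = 50·1 + 0 = 50, q_0 = 50·0 + 1 = 1 → 50/1
APPEND 33: p_1 = 33·50 + 1 = 1651, q_1 = 33·1 + 0 = 33 → 1651/33
APPEND 12: p_2 = 12·1651 + 50 = 19862, q_2 = 12·33 + 1 = 397 → 19862/397
APPEND 4: p_3 = 4·19862 + 1651 = 81099, q_3 = 4·397 + 33 = 1621 → 81099/1621
APPEND 41: p_4 = 41·81099 + 19862 = 3344921, q_4 = 41·1621 + 397 = 66858 → 3344921/66858
APPEND 29: p_5 = 29·3344921 + 81099 = 97083808, q_5 = 29·66858 + 1621 = 1940503 → 97083808/1940503
APPEND 6: p_6 = 6·97083808 + 3344921 = 585847769, q_6 = 6·1940503 + 66858 = 11709876 → 585847769/11709876
APPEND 50: p_7 = 50·585847769 + 97083808 = 29389472258, q_7 = 50·11709876 + 1940503 = 587434303 → 29389472258/587434303
APPEND 29: p_8 = 29·29389472258 + 585847769 = 852880543251, q_8 = 29·587434303 + 11709876 = 17047304663 → 852880543251/17047304663
APPEND 39: p_9 = 39·852880543251 + 29389472258 = 33291730659047, q_9 = 39·17047304663 + 587434303 = 665432316160 → 33291730659047/665432316160
APPEND 50: p_10 = 50·33291730659047 + 852880543251 = 1665439413495601, q_10 = 50·665432316160 + 17047304663 = 33288663112663 → 1665439413495601/33288663112663
APPEND 2: p_11 = 2·1665439413495601 + 33291730659047 = 3364170557650249, q_11 = 2·33288663112663 + 665432316160 = 67242758541486 → 3364170557650249/67242758541486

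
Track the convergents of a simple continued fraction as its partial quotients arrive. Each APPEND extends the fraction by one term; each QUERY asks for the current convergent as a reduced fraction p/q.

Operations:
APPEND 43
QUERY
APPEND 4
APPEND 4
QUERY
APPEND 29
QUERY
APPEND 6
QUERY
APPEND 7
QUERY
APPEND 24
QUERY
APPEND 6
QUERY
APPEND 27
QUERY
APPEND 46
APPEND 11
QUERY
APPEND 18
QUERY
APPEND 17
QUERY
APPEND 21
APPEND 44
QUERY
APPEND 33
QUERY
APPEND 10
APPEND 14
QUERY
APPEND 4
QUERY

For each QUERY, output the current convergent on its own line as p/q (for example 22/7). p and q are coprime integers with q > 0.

APPEND 43: p_0 = 43·1 + 0 = 43, q_0 = 43·0 + 1 = 1 → 43/1
APPEND 4: p_1 = 4·43 + 1 = 173, q_1 = 4·1 + 0 = 4 → 173/4
APPEND 4: p_2 = 4·173 + 43 = 735, q_2 = 4·4 + 1 = 17 → 735/17
APPEND 29: p_3 = 29·735 + 173 = 21488, q_3 = 29·17 + 4 = 497 → 21488/497
APPEND 6: p_4 = 6·21488 + 735 = 129663, q_4 = 6·497 + 17 = 2999 → 129663/2999
APPEND 7: p_5 = 7·129663 + 21488 = 929129, q_5 = 7·2999 + 497 = 21490 → 929129/21490
APPEND 24: p_6 = 24·929129 + 129663 = 22428759, q_6 = 24·21490 + 2999 = 518759 → 22428759/518759
APPEND 6: p_7 = 6·22428759 + 929129 = 135501683, q_7 = 6·518759 + 21490 = 3134044 → 135501683/3134044
APPEND 27: p_8 = 27·135501683 + 22428759 = 3680974200, q_8 = 27·3134044 + 518759 = 85137947 → 3680974200/85137947
APPEND 46: p_9 = 46·3680974200 + 135501683 = 169460314883, q_9 = 46·85137947 + 3134044 = 3919479606 → 169460314883/3919479606
APPEND 11: p_10 = 11·169460314883 + 3680974200 = 1867744437913, q_10 = 11·3919479606 + 85137947 = 43199413613 → 1867744437913/43199413613
APPEND 18: p_11 = 18·1867744437913 + 169460314883 = 33788860197317, q_11 = 18·43199413613 + 3919479606 = 781508924640 → 33788860197317/781508924640
APPEND 17: p_12 = 17·33788860197317 + 1867744437913 = 576278367792302, q_12 = 17·781508924640 + 43199413613 = 13328851132493 → 576278367792302/13328851132493
APPEND 21: p_13 = 21·576278367792302 + 33788860197317 = 12135634583835659, q_13 = 21·13328851132493 + 781508924640 = 280687382706993 → 12135634583835659/280687382706993
APPEND 44: p_14 = 44·12135634583835659 + 576278367792302 = 534544200056561298, q_14 = 44·280687382706993 + 13328851132493 = 12363573690240185 → 534544200056561298/12363573690240185
APPEND 33: p_15 = 33·534544200056561298 + 12135634583835659 = 17652094236450358493, q_15 = 33·12363573690240185 + 280687382706993 = 408278619160633098 → 17652094236450358493/408278619160633098
APPEND 10: p_16 = 10·17652094236450358493 + 534544200056561298 = 177055486564560146228, q_16 = 10·408278619160633098 + 12363573690240185 = 4095149765296571165 → 177055486564560146228/4095149765296571165
APPEND 14: p_17 = 14·177055486564560146228 + 17652094236450358493 = 2496428906140292405685, q_17 = 14·4095149765296571165 + 408278619160633098 = 57740375333312629408 → 2496428906140292405685/57740375333312629408
APPEND 4: p_18 = 4·2496428906140292405685 + 177055486564560146228 = 10162771111125729768968, q_18 = 4·57740375333312629408 + 4095149765296571165 = 235056651098547088797 → 10162771111125729768968/235056651098547088797

43/1
735/17
21488/497
129663/2999
929129/21490
22428759/518759
135501683/3134044
3680974200/85137947
1867744437913/43199413613
33788860197317/781508924640
576278367792302/13328851132493
534544200056561298/12363573690240185
17652094236450358493/408278619160633098
2496428906140292405685/57740375333312629408
10162771111125729768968/235056651098547088797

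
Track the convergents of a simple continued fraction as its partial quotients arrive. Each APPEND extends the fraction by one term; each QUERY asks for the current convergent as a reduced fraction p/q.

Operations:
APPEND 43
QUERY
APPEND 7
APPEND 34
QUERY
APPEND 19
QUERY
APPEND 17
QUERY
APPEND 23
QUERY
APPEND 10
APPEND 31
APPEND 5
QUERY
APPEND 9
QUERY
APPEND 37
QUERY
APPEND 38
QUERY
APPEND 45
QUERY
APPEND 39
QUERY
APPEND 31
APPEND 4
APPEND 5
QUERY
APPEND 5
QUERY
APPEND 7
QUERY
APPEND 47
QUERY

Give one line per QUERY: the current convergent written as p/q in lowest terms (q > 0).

43/1
10311/239
196211/4548
3345898/77555
77151865/1788313
121264628813/2810808425
1115479612170/25855845373
41394010279103/959477087226
1574087870218084/36485985159961
70875348170092883/1642828809285471
2765712666503840521/64106809547293330
1815795891538091332319/42088566468019419371
9424977042396117098252/218462754848745904989
67790635188310911020083/1571327850409240754294
3195584830893008935042153/74070871724083061356807

APPEND 43: p_0 = 43·1 + 0 = 43, q_0 = 43·0 + 1 = 1 → 43/1
APPEND 7: p_1 = 7·43 + 1 = 302, q_1 = 7·1 + 0 = 7 → 302/7
APPEND 34: p_2 = 34·302 + 43 = 10311, q_2 = 34·7 + 1 = 239 → 10311/239
APPEND 19: p_3 = 19·10311 + 302 = 196211, q_3 = 19·239 + 7 = 4548 → 196211/4548
APPEND 17: p_4 = 17·196211 + 10311 = 3345898, q_4 = 17·4548 + 239 = 77555 → 3345898/77555
APPEND 23: p_5 = 23·3345898 + 196211 = 77151865, q_5 = 23·77555 + 4548 = 1788313 → 77151865/1788313
APPEND 10: p_6 = 10·77151865 + 3345898 = 774864548, q_6 = 10·1788313 + 77555 = 17960685 → 774864548/17960685
APPEND 31: p_7 = 31·774864548 + 77151865 = 24097952853, q_7 = 31·17960685 + 1788313 = 558569548 → 24097952853/558569548
APPEND 5: p_8 = 5·24097952853 + 774864548 = 121264628813, q_8 = 5·558569548 + 17960685 = 2810808425 → 121264628813/2810808425
APPEND 9: p_9 = 9·121264628813 + 24097952853 = 1115479612170, q_9 = 9·2810808425 + 558569548 = 25855845373 → 1115479612170/25855845373
APPEND 37: p_10 = 37·1115479612170 + 121264628813 = 41394010279103, q_10 = 37·25855845373 + 2810808425 = 959477087226 → 41394010279103/959477087226
APPEND 38: p_11 = 38·41394010279103 + 1115479612170 = 1574087870218084, q_11 = 38·959477087226 + 25855845373 = 36485985159961 → 1574087870218084/36485985159961
APPEND 45: p_12 = 45·1574087870218084 + 41394010279103 = 70875348170092883, q_12 = 45·36485985159961 + 959477087226 = 1642828809285471 → 70875348170092883/1642828809285471
APPEND 39: p_13 = 39·70875348170092883 + 1574087870218084 = 2765712666503840521, q_13 = 39·1642828809285471 + 36485985159961 = 64106809547293330 → 2765712666503840521/64106809547293330
APPEND 31: p_14 = 31·2765712666503840521 + 70875348170092883 = 85807968009789149034, q_14 = 31·64106809547293330 + 1642828809285471 = 1988953924775378701 → 85807968009789149034/1988953924775378701
APPEND 4: p_15 = 4·85807968009789149034 + 2765712666503840521 = 345997584705660436657, q_15 = 4·1988953924775378701 + 64106809547293330 = 8019922508648808134 → 345997584705660436657/8019922508648808134
APPEND 5: p_16 = 5·345997584705660436657 + 85807968009789149034 = 1815795891538091332319, q_16 = 5·8019922508648808134 + 1988953924775378701 = 42088566468019419371 → 1815795891538091332319/42088566468019419371
APPEND 5: p_17 = 5·1815795891538091332319 + 345997584705660436657 = 9424977042396117098252, q_17 = 5·42088566468019419371 + 8019922508648808134 = 218462754848745904989 → 9424977042396117098252/218462754848745904989
APPEND 7: p_18 = 7·9424977042396117098252 + 1815795891538091332319 = 67790635188310911020083, q_18 = 7·218462754848745904989 + 42088566468019419371 = 1571327850409240754294 → 67790635188310911020083/1571327850409240754294
APPEND 47: p_19 = 47·67790635188310911020083 + 9424977042396117098252 = 3195584830893008935042153, q_19 = 47·1571327850409240754294 + 218462754848745904989 = 74070871724083061356807 → 3195584830893008935042153/74070871724083061356807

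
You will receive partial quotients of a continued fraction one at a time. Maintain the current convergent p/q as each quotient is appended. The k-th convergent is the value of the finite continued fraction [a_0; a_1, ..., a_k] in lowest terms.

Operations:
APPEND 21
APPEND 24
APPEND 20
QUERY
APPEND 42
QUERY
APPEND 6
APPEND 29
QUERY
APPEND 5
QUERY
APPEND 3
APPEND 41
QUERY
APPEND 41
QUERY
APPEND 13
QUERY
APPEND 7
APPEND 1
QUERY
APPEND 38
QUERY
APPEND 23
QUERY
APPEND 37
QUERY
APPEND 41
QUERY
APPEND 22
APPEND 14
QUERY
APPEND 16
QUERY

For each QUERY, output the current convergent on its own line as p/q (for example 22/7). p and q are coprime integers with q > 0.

APPEND 21: p_0 = 21·1 + 0 = 21, q_0 = 21·0 + 1 = 1 → 21/1
APPEND 24: p_1 = 24·21 + 1 = 505, q_1 = 24·1 + 0 = 24 → 505/24
APPEND 20: p_2 = 20·505 + 21 = 10121, q_2 = 20·24 + 1 = 481 → 10121/481
APPEND 42: p_3 = 42·10121 + 505 = 425587, q_3 = 42·481 + 24 = 20226 → 425587/20226
APPEND 6: p_4 = 6·425587 + 10121 = 2563643, q_4 = 6·20226 + 481 = 121837 → 2563643/121837
APPEND 29: p_5 = 29·2563643 + 425587 = 74771234, q_5 = 29·121837 + 20226 = 3553499 → 74771234/3553499
APPEND 5: p_6 = 5·74771234 + 2563643 = 376419813, q_6 = 5·3553499 + 121837 = 17889332 → 376419813/17889332
APPEND 3: p_7 = 3·376419813 + 74771234 = 1204030673, q_7 = 3·17889332 + 3553499 = 57221495 → 1204030673/57221495
APPEND 41: p_8 = 41·1204030673 + 376419813 = 49741677406, q_8 = 41·57221495 + 17889332 = 2363970627 → 49741677406/2363970627
APPEND 41: p_9 = 41·49741677406 + 1204030673 = 2040612804319, q_9 = 41·2363970627 + 57221495 = 96980017202 → 2040612804319/96980017202
APPEND 13: p_10 = 13·2040612804319 + 49741677406 = 26577708133553, q_10 = 13·96980017202 + 2363970627 = 1263104194253 → 26577708133553/1263104194253
APPEND 7: p_11 = 7·26577708133553 + 2040612804319 = 188084569739190, q_11 = 7·1263104194253 + 96980017202 = 8938709376973 → 188084569739190/8938709376973
APPEND 1: p_12 = 1·188084569739190 + 26577708133553 = 214662277872743, q_12 = 1·8938709376973 + 1263104194253 = 10201813571226 → 214662277872743/10201813571226
APPEND 38: p_13 = 38·214662277872743 + 188084569739190 = 8345251128903424, q_13 = 38·10201813571226 + 8938709376973 = 396607625083561 → 8345251128903424/396607625083561
APPEND 23: p_14 = 23·8345251128903424 + 214662277872743 = 192155438242651495, q_14 = 23·396607625083561 + 10201813571226 = 9132177190493129 → 192155438242651495/9132177190493129
APPEND 37: p_15 = 37·192155438242651495 + 8345251128903424 = 7118096466107008739, q_15 = 37·9132177190493129 + 396607625083561 = 338287163673329334 → 7118096466107008739/338287163673329334
APPEND 41: p_16 = 41·7118096466107008739 + 192155438242651495 = 292034110548630009794, q_16 = 41·338287163673329334 + 9132177190493129 = 13878905887796995823 → 292034110548630009794/13878905887796995823
APPEND 22: p_17 = 22·292034110548630009794 + 7118096466107008739 = 6431868528535967224207, q_17 = 22·13878905887796995823 + 338287163673329334 = 305674216695207237440 → 6431868528535967224207/305674216695207237440
APPEND 14: p_18 = 14·6431868528535967224207 + 292034110548630009794 = 90338193510052171148692, q_18 = 14·305674216695207237440 + 13878905887796995823 = 4293317939620698319983 → 90338193510052171148692/4293317939620698319983
APPEND 16: p_19 = 16·90338193510052171148692 + 6431868528535967224207 = 1451842964689370705603279, q_19 = 16·4293317939620698319983 + 305674216695207237440 = 68998761250626380357168 → 1451842964689370705603279/68998761250626380357168

10121/481
425587/20226
74771234/3553499
376419813/17889332
49741677406/2363970627
2040612804319/96980017202
26577708133553/1263104194253
214662277872743/10201813571226
8345251128903424/396607625083561
192155438242651495/9132177190493129
7118096466107008739/338287163673329334
292034110548630009794/13878905887796995823
90338193510052171148692/4293317939620698319983
1451842964689370705603279/68998761250626380357168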